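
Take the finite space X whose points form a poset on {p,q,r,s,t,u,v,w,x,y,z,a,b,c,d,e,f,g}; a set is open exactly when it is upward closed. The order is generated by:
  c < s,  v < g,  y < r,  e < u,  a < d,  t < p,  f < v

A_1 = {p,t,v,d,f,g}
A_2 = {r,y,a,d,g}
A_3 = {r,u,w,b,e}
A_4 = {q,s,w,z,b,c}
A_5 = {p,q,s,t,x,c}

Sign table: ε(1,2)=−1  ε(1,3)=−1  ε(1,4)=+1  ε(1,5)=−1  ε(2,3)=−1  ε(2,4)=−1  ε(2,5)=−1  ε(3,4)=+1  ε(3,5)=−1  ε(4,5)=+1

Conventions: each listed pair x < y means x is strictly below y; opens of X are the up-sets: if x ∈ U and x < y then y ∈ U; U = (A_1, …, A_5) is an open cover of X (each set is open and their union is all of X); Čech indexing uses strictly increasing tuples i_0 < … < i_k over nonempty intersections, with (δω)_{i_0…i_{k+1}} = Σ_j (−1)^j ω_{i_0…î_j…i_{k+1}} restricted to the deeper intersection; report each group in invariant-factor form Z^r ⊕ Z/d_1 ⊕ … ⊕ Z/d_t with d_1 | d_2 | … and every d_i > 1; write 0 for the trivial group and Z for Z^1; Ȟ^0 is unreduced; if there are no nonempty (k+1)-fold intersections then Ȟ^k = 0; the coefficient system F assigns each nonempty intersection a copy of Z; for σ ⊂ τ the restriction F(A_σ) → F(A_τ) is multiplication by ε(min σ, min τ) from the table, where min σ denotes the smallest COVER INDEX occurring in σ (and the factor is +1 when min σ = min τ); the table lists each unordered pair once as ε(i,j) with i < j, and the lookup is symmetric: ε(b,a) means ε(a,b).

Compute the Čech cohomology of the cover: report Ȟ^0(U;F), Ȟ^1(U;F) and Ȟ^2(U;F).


Ȟ^0 = 0,  Ȟ^1 = Z/2,  Ȟ^2 = 0

nerve of the cover:
  A12={d,g} A15={p,t} A23={r} A34={w,b} A45={q,s,c}
C dims 5,5; δ0: rk 5, SNF 1^4·2
Ȟ^0 = (5 − 5) − 0 = 0, so Ȟ^0 ≅ 0
Ȟ^1 = (5 − 0) − 5 = 0 plus torsion [2], so Ȟ^1 ≅ Z/2
Ȟ^2 = (0 − 0) − 0 = 0, so Ȟ^2 ≅ 0


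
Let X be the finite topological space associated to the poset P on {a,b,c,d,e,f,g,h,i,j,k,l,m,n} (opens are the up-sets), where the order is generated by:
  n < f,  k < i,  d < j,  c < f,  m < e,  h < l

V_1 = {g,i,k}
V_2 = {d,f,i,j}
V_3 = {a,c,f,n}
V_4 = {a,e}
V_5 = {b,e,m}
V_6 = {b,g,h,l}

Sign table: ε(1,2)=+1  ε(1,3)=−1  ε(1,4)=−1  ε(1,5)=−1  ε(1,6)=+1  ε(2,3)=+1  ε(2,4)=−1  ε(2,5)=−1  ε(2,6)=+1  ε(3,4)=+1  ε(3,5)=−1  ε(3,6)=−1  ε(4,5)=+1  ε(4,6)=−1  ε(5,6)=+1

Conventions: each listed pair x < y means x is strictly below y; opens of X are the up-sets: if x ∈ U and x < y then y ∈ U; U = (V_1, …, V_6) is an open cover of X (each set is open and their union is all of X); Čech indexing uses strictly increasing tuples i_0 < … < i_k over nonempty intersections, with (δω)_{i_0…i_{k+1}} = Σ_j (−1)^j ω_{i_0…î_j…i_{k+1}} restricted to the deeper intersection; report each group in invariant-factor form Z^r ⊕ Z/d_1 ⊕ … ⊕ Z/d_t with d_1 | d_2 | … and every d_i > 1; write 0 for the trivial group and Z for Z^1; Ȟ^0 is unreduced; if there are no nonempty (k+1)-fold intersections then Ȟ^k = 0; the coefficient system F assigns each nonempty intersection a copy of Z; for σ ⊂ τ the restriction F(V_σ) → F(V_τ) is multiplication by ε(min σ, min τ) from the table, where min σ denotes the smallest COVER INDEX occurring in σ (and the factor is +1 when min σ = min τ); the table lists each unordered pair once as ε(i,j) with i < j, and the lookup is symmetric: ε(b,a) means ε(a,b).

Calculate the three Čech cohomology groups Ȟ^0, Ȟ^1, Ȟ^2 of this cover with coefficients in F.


Ȟ^0 = Z,  Ȟ^1 = Z,  Ȟ^2 = 0

nerve of the cover:
  V12={i} V16={g} V23={f} V34={a} V45={e} V56={b}
C dims 6,6; δ0: rk 5, SNF 1^5
Ȟ^0 = (6 − 5) − 0 = 1, so Ȟ^0 ≅ Z
Ȟ^1 = (6 − 0) − 5 = 1, so Ȟ^1 ≅ Z
Ȟ^2 = (0 − 0) − 0 = 0, so Ȟ^2 ≅ 0


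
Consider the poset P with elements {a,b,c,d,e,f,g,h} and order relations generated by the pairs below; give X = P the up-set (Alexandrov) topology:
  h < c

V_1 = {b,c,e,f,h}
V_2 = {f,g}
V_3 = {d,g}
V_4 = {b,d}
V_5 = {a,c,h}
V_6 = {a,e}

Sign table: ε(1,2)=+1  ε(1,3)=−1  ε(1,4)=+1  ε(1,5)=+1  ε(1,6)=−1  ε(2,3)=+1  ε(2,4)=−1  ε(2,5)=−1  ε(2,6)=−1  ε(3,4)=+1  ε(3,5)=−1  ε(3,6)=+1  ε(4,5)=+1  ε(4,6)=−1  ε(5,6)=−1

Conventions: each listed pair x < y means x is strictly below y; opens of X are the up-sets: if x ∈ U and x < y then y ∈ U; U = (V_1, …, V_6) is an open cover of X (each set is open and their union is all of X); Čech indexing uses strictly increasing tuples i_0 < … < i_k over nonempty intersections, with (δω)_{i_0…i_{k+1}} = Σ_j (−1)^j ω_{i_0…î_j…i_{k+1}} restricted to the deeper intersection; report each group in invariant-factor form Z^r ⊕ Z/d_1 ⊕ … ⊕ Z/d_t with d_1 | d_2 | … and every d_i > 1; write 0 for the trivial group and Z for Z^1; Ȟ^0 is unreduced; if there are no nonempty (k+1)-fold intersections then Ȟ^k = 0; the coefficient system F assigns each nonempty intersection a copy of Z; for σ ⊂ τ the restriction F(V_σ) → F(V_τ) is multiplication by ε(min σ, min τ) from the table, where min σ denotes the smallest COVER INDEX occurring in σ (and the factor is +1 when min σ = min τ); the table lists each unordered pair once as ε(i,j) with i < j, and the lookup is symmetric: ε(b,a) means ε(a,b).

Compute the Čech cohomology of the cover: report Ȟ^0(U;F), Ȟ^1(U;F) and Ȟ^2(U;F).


nonempty overlaps:
  V12={f} V14={b} V15={c,h} V16={e} V23={g} V34={d} V56={a}
C dims 6,7; δ0: rk 5, SNF 1^5
degree 0: 6−5−0 = 1 → Ȟ^0 ≅ Z
degree 1: 7−0−5 = 2 → Ȟ^1 ≅ Z^2
degree 2: 0−0−0 = 0 → Ȟ^2 ≅ 0

Ȟ^0 = Z, Ȟ^1 = Z^2 and Ȟ^2 = 0


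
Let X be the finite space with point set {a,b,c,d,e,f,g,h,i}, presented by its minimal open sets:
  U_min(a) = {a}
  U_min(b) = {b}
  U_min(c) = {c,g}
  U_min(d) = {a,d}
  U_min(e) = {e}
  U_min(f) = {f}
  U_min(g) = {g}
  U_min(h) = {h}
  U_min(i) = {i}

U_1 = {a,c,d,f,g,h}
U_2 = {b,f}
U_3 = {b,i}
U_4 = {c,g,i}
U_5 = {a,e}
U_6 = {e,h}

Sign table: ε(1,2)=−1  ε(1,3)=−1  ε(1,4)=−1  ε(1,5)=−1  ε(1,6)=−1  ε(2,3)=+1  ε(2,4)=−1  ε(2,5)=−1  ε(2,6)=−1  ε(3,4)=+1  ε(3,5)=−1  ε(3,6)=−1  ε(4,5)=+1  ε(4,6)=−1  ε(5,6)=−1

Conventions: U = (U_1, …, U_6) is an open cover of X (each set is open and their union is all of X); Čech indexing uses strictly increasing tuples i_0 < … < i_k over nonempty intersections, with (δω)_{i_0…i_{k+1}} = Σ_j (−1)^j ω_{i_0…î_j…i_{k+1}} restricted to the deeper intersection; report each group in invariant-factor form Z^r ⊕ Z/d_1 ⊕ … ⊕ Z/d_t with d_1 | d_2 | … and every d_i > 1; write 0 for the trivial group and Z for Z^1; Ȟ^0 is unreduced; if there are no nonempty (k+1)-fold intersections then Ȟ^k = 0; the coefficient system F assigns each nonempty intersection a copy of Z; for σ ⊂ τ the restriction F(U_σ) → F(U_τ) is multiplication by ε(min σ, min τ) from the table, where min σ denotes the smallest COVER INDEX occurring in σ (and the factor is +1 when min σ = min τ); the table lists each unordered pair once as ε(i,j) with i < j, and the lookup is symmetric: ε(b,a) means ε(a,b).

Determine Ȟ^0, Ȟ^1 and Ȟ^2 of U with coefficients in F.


Ȟ^0(U;F) ≅ 0,  Ȟ^1(U;F) ≅ Z ⊕ Z/2,  Ȟ^2(U;F) ≅ 0

cover nerve:
  U12={f} U14={c,g} U15={a} U16={h} U23={b} U34={i} U56={e}
C dims 6,7; δ0: rk 6, SNF 1^5·2
Ȟ^0: (6−6)−0=0 ⇒ 0
Ȟ^1: (7−0)−6=1 plus torsion [2] ⇒ Z ⊕ Z/2
Ȟ^2: (0−0)−0=0 ⇒ 0


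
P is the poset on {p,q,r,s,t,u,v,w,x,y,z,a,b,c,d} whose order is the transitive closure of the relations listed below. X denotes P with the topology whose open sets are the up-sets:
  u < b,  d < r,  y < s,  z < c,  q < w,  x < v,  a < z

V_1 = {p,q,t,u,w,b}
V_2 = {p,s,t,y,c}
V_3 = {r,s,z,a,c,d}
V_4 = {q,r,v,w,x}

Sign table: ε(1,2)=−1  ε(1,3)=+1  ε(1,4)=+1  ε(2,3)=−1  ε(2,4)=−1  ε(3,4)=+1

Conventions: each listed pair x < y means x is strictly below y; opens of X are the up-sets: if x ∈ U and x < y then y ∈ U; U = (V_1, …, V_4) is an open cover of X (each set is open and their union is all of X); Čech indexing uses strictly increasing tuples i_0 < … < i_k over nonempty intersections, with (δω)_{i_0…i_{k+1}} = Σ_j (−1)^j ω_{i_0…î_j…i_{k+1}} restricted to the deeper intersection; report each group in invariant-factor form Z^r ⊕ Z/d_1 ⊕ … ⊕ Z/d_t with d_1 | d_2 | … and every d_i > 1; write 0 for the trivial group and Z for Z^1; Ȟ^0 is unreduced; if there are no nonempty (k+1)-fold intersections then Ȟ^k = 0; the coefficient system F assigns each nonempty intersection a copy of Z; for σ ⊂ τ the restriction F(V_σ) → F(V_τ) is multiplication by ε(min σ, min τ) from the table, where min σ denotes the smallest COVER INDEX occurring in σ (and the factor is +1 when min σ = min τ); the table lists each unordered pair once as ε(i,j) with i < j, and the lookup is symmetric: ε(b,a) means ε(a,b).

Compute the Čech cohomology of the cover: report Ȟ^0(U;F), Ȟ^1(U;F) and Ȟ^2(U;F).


nerve of the cover:
  V12={p,t} V14={q,w} V23={s,c} V34={r}
C dims 4,4; δ0: rk 3, SNF 1^3
Ȟ^0 = (4 − 3) − 0 = 1, so Ȟ^0 ≅ Z
Ȟ^1 = (4 − 0) − 3 = 1, so Ȟ^1 ≅ Z
Ȟ^2 = (0 − 0) − 0 = 0, so Ȟ^2 ≅ 0

Ȟ^0 = Z; Ȟ^1 = Z; Ȟ^2 = 0


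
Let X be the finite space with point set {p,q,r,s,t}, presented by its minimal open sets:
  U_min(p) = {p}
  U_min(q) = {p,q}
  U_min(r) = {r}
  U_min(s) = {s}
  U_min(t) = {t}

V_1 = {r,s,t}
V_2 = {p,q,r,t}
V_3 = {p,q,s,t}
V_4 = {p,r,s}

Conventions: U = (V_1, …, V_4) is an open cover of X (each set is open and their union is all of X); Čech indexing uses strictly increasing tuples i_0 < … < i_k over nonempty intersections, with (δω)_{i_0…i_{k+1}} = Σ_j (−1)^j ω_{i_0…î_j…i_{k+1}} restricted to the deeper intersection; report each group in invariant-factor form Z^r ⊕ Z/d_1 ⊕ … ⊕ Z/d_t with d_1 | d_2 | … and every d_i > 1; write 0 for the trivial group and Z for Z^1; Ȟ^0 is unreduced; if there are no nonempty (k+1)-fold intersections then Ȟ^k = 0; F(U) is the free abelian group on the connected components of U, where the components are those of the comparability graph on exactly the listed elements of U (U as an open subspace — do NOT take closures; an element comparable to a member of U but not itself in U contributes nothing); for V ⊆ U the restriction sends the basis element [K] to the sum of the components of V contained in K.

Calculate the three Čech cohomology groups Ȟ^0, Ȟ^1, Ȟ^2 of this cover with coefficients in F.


nerve simplices:
  V12={r,t} V13={s,t} V14={r,s} V23={p,q,t} V24={p,r} V34={p,s}
  V123={t} V124={r} V134={s} V234={p}
components per intersection:
  V1: {r} {s} {t}
  V2: {p,q} {r} {t}
  V3: {p,q} {s} {t}
  V4: {p} {r} {s}
  V12: {r} {t}
  V13: {s} {t}
  V14: {r} {s}
  V23: {p,q} {t}
  V24: {p} {r}
  V34: {p} {s}
  V123: {t}
  V124: {r}
  V134: {s}
  V234: {p}
C dims 12,12,4; δ0: rk 8, SNF 1^8; δ1: rk 4, SNF 1^4
degree 0: 12−8−0 = 4 → Ȟ^0 ≅ Z^4
degree 1: 12−4−8 = 0 → Ȟ^1 ≅ 0
degree 2: 4−0−4 = 0 → Ȟ^2 ≅ 0

Ȟ^0 = Z^4, Ȟ^1 = 0, Ȟ^2 = 0


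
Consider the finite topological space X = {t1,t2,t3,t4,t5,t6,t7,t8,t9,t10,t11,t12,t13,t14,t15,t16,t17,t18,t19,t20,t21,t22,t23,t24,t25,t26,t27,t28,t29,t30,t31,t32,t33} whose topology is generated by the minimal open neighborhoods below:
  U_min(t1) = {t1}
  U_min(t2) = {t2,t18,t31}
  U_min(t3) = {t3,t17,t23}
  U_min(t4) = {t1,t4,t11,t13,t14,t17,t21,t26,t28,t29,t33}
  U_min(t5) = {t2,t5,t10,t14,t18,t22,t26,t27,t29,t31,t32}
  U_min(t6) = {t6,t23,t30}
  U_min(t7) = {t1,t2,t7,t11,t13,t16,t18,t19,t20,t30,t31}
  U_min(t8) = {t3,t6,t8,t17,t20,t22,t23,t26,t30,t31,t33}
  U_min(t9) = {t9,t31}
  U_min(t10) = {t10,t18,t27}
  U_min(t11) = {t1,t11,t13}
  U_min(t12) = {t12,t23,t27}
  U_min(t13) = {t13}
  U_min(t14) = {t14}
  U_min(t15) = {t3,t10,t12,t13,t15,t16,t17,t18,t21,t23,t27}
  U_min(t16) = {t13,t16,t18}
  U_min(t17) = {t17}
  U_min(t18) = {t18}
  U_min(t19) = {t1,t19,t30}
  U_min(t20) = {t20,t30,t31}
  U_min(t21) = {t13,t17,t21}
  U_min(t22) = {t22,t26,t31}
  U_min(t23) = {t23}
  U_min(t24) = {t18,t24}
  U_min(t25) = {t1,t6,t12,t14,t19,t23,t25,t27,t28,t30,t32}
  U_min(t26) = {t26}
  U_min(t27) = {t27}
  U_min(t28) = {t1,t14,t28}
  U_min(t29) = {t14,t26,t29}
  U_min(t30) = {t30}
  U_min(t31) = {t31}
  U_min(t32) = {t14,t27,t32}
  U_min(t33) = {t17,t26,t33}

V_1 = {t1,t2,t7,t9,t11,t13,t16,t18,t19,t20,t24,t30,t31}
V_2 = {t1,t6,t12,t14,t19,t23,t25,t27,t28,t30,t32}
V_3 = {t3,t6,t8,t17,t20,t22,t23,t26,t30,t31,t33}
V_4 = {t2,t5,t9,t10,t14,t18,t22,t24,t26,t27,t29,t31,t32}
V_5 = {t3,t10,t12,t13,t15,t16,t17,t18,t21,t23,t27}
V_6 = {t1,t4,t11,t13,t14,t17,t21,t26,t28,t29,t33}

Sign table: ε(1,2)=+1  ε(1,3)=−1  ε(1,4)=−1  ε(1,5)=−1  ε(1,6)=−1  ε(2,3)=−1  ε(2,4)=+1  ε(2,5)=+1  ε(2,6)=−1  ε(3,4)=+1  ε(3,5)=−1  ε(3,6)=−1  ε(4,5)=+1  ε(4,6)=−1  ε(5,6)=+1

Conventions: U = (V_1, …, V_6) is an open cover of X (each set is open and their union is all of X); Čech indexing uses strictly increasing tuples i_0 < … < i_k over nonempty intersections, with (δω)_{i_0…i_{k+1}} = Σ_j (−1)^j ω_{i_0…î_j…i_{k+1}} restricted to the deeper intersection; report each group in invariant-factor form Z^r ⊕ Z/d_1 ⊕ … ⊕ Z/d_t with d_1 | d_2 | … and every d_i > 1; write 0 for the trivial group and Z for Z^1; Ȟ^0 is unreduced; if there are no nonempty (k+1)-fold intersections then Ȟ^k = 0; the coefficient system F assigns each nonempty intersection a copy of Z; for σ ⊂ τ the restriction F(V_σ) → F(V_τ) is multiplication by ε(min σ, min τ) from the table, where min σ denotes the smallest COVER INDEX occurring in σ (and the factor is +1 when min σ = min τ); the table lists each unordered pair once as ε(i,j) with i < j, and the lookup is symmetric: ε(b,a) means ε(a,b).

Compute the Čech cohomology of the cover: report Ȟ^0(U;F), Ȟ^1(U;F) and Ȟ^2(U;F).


nonempty overlaps:
  V12={t1,t19,t30} V13={t20,t30,t31} V14={t2,t9,t18,t24,t31} V15={t13,t16,t18} V16={t1,t11,t13} V23={t6,t23,t30} V24={t14,t27,t32} V25={t12,t23,t27} V26={t1,t14,t28} V34={t22,t26,t31} V35={t3,t17,t23} V36={t17,t26,t33} V45={t10,t18,t27} V46={t14,t26,t29} V56={t13,t17,t21}
  V123={t30} V126={t1} V134={t31} V145={t18} V156={t13} V235={t23} V245={t27} V246={t14} V346={t26} V356={t17}
C dims 6,15,10; δ0: rk 6, SNF 1^5·2; δ1: rk 9, SNF 1^9
degree 0: 6−6−0 = 0 → Ȟ^0 ≅ 0
degree 1: 15−9−6 = 0 plus torsion [2] → Ȟ^1 ≅ Z/2
degree 2: 10−0−9 = 1 → Ȟ^2 ≅ Z

Ȟ^0(U;F) ≅ 0, Ȟ^1(U;F) ≅ Z/2 and Ȟ^2(U;F) ≅ Z


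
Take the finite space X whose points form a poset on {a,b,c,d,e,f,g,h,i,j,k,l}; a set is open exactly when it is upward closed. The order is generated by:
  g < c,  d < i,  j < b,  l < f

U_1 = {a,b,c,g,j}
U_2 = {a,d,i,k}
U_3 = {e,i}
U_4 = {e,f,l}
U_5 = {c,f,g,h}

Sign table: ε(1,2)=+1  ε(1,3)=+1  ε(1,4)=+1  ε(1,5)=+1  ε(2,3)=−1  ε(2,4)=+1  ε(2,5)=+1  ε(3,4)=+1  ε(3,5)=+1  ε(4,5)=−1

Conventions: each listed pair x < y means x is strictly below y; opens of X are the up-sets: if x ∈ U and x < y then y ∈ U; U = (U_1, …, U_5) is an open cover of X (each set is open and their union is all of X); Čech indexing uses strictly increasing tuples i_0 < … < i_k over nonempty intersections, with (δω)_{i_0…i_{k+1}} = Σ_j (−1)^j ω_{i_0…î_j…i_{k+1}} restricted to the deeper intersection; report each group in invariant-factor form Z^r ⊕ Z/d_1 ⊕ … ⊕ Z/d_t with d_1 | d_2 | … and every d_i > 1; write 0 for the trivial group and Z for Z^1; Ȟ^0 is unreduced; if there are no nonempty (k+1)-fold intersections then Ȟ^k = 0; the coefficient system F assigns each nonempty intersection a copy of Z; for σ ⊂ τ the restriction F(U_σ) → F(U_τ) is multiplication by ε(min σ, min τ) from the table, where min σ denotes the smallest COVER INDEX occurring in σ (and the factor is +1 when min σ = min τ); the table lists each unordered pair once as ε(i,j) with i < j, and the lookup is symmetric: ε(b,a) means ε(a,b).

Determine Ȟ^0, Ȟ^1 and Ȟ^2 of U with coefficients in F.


nonempty intersections:
  U12={a} U15={c,g} U23={i} U34={e} U45={f}
C dims 5,5; δ0: rk 4, SNF 1^4
Ȟ^0: (5−4)−0=1 ⇒ Z
Ȟ^1: (5−0)−4=1 ⇒ Z
Ȟ^2: (0−0)−0=0 ⇒ 0

Ȟ^0 ≅ Z,  Ȟ^1 ≅ Z,  Ȟ^2 ≅ 0


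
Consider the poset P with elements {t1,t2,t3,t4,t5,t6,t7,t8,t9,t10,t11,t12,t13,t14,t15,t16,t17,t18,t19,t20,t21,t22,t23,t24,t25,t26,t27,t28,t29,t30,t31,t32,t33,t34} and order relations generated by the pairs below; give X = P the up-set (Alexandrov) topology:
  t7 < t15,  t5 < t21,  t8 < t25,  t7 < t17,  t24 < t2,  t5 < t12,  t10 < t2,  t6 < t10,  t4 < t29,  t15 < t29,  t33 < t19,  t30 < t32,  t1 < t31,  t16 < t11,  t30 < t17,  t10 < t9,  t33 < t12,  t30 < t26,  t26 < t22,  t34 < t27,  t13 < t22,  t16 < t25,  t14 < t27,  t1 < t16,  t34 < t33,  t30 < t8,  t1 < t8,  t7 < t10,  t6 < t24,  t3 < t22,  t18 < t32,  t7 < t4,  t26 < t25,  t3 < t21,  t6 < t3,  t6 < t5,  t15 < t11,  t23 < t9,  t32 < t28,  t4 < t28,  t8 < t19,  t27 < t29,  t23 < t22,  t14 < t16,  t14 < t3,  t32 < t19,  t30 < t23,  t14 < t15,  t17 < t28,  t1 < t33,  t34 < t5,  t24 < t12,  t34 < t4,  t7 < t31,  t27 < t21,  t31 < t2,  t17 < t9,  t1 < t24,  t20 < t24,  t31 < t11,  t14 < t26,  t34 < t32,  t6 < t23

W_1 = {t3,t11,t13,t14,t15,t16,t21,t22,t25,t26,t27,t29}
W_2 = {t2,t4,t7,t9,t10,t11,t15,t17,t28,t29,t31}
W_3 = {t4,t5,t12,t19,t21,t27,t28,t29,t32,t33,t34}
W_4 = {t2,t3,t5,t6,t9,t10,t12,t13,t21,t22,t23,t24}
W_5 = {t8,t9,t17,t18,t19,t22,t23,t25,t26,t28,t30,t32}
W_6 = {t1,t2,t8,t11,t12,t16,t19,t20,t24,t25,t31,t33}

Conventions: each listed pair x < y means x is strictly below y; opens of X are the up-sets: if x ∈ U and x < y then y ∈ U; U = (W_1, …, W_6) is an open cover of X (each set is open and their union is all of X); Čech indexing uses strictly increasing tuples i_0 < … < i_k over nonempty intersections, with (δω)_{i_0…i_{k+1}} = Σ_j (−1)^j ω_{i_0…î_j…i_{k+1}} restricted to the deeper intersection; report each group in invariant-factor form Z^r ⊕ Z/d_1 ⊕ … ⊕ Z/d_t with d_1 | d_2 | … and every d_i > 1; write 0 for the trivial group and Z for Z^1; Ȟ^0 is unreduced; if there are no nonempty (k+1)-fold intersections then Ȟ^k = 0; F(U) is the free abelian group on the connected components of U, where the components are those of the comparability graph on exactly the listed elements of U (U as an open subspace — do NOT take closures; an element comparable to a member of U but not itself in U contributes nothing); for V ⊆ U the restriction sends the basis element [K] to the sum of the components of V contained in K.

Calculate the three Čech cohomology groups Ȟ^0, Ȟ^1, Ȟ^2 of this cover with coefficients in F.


nerve of the cover:
  W12={t11,t15,t29} W13={t21,t27,t29} W14={t3,t13,t21,t22} W15={t22,t25,t26} W16={t11,t16,t25} W23={t4,t28,t29} W24={t2,t9,t10} W25={t9,t17,t28} W26={t2,t11,t31} W34={t5,t12,t21} W35={t19,t28,t32} W36={t12,t19,t33} W45={t9,t22,t23} W46={t2,t12,t24} W56={t8,t19,t25}
  W123={t29} W126={t11} W134={t21} W145={t22} W156={t25} W235={t28} W245={t9} W246={t2} W346={t12} W356={t19}
components per intersection:
  W1: {t3,t11,t13,t14,t15,t16,t21,t22,t25,t26,t27,t29}
  W2: {t2,t4,t7,t9,t10,t11,t15,t17,t28,t29,t31}
  W3: {t4,t5,t12,t19,t21,t27,t28,t29,t32,t33,t34}
  W4: {t2,t3,t5,t6,t9,t10,t12,t13,t21,t22,t23,t24}
  W5: {t8,t9,t17,t18,t19,t22,t23,t25,t26,t28,t30,t32}
  W6: {t1,t2,t8,t11,t12,t16,t19,t20,t24,t25,t31,t33}
  W12: {t11,t15,t29}
  W13: {t21,t27,t29}
  W14: {t3,t13,t21,t22}
  W15: {t22,t25,t26}
  W16: {t11,t16,t25}
  W23: {t4,t28,t29}
  W24: {t2,t9,t10}
  W25: {t9,t17,t28}
  W26: {t2,t11,t31}
  W34: {t5,t12,t21}
  W35: {t19,t28,t32}
  W36: {t12,t19,t33}
  W45: {t9,t22,t23}
  W46: {t2,t12,t24}
  W56: {t8,t19,t25}
  W123: {t29}
  W126: {t11}
  W134: {t21}
  W145: {t22}
  W156: {t25}
  W235: {t28}
  W245: {t9}
  W246: {t2}
  W346: {t12}
  W356: {t19}
C dims 6,15,10; δ0: rk 5, SNF 1^5; δ1: rk 10, SNF 1^9·2
Ȟ^0 = (6 − 5) − 0 = 1, so Ȟ^0 ≅ Z
Ȟ^1 = (15 − 10) − 5 = 0, so Ȟ^1 ≅ 0
Ȟ^2 = (10 − 0) − 10 = 0 plus torsion [2], so Ȟ^2 ≅ Z/2

Ȟ^0 ≅ Z, Ȟ^1 ≅ 0 and Ȟ^2 ≅ Z/2


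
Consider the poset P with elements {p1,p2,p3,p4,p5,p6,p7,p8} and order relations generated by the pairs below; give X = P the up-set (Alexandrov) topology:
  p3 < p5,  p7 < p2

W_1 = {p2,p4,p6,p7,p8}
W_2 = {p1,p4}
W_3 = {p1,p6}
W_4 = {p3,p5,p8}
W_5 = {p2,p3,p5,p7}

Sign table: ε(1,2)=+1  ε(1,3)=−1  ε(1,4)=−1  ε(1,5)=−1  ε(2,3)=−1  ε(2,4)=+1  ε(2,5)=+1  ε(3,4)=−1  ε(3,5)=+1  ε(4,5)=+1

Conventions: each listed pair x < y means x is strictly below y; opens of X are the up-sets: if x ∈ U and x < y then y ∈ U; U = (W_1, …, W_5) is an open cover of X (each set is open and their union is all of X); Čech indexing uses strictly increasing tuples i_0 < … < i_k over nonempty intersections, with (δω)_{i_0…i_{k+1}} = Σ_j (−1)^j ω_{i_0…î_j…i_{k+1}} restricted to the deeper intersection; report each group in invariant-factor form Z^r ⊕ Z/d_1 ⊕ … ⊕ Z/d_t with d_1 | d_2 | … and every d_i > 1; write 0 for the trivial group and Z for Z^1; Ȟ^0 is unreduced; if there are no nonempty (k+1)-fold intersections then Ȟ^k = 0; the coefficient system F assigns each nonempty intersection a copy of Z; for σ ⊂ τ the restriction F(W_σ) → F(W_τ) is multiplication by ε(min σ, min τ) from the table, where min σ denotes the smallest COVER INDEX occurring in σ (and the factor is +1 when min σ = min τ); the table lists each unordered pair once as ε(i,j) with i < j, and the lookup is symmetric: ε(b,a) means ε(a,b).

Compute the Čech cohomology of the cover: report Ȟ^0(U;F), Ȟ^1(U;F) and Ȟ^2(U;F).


Ȟ^0(U;F) ≅ Z; Ȟ^1(U;F) ≅ Z^2; Ȟ^2(U;F) ≅ 0

nonempty overlaps:
  W12={p4} W13={p6} W14={p8} W15={p2,p7} W23={p1} W45={p3,p5}
C dims 5,6; δ0: rk 4, SNF 1^4
degree 0: 5−4−0 = 1 → Ȟ^0 ≅ Z
degree 1: 6−0−4 = 2 → Ȟ^1 ≅ Z^2
degree 2: 0−0−0 = 0 → Ȟ^2 ≅ 0


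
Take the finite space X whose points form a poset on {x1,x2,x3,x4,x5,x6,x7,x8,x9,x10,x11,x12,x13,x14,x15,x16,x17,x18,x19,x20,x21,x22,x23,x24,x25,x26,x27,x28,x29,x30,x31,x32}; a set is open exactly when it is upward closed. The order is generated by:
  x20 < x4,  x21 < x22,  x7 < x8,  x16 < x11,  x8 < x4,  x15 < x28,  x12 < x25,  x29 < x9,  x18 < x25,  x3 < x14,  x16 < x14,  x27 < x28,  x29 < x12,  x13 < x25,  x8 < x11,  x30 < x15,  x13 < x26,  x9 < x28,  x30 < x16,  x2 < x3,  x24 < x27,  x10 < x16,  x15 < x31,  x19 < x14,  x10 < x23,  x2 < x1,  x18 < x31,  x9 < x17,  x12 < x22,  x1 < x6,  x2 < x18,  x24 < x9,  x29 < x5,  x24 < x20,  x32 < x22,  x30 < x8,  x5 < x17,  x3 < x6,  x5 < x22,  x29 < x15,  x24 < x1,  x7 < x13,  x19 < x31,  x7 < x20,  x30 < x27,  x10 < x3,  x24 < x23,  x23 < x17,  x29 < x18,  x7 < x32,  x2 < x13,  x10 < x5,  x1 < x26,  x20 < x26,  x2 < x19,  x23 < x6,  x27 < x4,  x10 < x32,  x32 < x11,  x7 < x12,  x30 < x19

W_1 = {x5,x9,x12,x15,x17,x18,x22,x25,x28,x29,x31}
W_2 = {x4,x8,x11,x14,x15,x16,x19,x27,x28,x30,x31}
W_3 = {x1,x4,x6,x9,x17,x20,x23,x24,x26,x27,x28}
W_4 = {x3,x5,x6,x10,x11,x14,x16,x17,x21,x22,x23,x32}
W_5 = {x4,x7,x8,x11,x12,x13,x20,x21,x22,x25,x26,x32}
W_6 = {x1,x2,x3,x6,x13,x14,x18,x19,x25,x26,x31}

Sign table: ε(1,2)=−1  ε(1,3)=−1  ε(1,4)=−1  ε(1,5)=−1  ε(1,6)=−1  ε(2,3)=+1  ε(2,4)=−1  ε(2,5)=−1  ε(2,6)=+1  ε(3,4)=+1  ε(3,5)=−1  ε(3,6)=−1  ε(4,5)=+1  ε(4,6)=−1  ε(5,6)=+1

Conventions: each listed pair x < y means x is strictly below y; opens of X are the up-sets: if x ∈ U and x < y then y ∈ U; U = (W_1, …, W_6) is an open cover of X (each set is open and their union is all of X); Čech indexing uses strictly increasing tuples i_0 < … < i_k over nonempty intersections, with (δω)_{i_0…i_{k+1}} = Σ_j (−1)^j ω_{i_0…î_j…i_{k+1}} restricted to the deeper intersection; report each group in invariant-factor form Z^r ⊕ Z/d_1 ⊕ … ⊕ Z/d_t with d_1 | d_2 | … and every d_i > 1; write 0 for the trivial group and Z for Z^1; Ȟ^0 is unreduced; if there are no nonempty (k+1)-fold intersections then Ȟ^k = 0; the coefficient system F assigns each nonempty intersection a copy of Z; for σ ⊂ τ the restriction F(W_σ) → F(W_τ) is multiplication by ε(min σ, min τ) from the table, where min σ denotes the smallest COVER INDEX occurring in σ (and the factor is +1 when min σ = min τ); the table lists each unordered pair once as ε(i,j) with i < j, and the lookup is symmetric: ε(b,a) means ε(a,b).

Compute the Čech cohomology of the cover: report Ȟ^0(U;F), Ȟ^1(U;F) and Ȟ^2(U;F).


cover nerve:
  W12={x15,x28,x31} W13={x9,x17,x28} W14={x5,x17,x22} W15={x12,x22,x25} W16={x18,x25,x31} W23={x4,x27,x28} W24={x11,x14,x16} W25={x4,x8,x11} W26={x14,x19,x31} W34={x6,x17,x23} W35={x4,x20,x26} W36={x1,x6,x26} W45={x11,x21,x22,x32} W46={x3,x6,x14} W56={x13,x25,x26}
  W123={x28} W126={x31} W134={x17} W145={x22} W156={x25} W235={x4} W245={x11} W246={x14} W346={x6} W356={x26}
C dims 6,15,10; δ0: rk 6, SNF 1^5·2; δ1: rk 9, SNF 1^9
Ȟ^0: (6−6)−0=0 ⇒ 0
Ȟ^1: (15−9)−6=0 plus torsion [2] ⇒ Z/2
Ȟ^2: (10−0)−9=1 ⇒ Z

Ȟ^0 = 0,  Ȟ^1 = Z/2,  Ȟ^2 = Z


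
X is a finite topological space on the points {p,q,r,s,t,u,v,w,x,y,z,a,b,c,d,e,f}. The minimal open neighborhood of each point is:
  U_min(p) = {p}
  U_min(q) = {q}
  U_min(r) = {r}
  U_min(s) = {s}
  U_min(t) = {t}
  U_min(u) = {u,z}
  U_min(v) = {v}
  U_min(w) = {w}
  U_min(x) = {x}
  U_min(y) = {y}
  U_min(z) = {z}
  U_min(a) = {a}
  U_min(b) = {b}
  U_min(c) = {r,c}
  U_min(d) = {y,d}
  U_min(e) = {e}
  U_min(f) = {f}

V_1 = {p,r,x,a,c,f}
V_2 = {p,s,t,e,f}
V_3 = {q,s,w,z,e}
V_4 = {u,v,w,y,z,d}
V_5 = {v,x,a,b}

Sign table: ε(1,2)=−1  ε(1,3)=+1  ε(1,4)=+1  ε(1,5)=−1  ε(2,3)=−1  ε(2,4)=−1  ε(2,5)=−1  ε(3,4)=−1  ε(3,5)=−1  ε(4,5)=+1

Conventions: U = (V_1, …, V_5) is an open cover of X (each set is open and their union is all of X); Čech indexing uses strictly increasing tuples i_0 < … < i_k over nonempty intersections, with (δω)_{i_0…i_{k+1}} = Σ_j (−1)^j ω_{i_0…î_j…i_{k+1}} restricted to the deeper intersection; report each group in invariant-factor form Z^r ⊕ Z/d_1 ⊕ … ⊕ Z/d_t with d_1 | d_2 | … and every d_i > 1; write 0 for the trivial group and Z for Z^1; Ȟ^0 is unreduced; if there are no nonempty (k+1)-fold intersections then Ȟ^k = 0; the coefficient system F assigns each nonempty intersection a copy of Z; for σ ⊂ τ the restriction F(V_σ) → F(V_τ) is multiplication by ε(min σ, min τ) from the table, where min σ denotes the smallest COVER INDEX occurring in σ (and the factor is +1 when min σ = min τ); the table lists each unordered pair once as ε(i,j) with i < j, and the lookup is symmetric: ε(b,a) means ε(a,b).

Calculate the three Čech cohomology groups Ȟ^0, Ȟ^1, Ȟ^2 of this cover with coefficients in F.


Ȟ^0(U;F) ≅ Z, Ȟ^1(U;F) ≅ Z, Ȟ^2(U;F) ≅ 0

cover nerve:
  V12={p,f} V15={x,a} V23={s,e} V34={w,z} V45={v}
C dims 5,5; δ0: rk 4, SNF 1^4
Ȟ^0: (5−4)−0=1 ⇒ Z
Ȟ^1: (5−0)−4=1 ⇒ Z
Ȟ^2: (0−0)−0=0 ⇒ 0


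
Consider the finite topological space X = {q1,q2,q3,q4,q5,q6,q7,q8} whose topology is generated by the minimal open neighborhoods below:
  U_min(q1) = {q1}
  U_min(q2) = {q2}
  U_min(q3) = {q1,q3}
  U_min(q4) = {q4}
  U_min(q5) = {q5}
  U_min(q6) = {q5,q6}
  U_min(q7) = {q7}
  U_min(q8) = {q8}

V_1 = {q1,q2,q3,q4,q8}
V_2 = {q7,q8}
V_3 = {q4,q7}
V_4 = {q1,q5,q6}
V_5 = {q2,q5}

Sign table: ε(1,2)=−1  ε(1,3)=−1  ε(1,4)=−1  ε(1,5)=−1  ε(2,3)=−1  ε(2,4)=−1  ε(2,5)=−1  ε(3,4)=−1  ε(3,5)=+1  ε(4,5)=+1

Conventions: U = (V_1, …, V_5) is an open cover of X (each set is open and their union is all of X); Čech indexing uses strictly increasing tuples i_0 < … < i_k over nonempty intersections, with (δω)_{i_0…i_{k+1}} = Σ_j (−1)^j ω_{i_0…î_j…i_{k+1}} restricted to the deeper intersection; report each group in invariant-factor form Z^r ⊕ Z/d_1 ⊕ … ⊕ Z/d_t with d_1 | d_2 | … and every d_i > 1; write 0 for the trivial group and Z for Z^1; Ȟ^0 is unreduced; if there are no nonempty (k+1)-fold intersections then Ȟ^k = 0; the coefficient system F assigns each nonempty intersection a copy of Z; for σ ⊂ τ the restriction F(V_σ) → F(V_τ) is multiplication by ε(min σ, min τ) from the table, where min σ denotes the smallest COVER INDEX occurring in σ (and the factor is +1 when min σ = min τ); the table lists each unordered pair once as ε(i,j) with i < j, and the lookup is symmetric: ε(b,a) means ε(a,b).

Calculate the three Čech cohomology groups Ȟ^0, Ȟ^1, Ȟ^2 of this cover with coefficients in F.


nerve simplices:
  V12={q8} V13={q4} V14={q1} V15={q2} V23={q7} V45={q5}
C dims 5,6; δ0: rk 5, SNF 1^4·2
degree 0: 5−5−0 = 0 → Ȟ^0 ≅ 0
degree 1: 6−0−5 = 1 plus torsion [2] → Ȟ^1 ≅ Z ⊕ Z/2
degree 2: 0−0−0 = 0 → Ȟ^2 ≅ 0

Ȟ^0 = 0,  Ȟ^1 = Z ⊕ Z/2,  Ȟ^2 = 0


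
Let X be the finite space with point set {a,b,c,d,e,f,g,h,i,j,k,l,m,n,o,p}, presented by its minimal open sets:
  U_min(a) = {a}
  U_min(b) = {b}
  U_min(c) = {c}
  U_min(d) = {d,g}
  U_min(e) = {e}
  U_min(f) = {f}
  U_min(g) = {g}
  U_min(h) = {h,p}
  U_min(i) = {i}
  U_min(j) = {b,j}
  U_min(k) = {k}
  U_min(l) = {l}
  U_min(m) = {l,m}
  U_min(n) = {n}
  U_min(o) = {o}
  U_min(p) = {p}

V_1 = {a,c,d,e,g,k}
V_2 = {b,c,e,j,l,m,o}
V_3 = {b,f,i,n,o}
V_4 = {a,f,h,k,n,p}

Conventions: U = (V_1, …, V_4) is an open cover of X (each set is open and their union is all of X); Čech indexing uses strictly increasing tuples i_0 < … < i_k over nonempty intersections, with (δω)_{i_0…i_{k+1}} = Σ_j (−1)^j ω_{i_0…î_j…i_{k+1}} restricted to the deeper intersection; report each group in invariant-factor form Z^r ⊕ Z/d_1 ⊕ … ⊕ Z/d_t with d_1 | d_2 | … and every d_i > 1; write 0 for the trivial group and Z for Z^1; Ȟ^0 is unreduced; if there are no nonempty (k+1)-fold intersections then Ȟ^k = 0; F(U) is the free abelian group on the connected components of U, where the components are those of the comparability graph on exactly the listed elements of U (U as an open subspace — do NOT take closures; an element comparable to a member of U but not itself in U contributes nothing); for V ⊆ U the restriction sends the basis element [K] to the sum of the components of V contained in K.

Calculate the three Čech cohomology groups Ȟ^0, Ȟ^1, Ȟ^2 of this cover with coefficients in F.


cover nerve:
  V12={c,e} V14={a,k} V23={b,o} V34={f,n}
components per intersection:
  V1: {a} {c} {d,g} {e} {k}
  V2: {b,j} {c} {e} {l,m} {o}
  V3: {b} {f} {i} {n} {o}
  V4: {a} {f} {h,p} {k} {n}
  V12: {c} {e}
  V14: {a} {k}
  V23: {b} {o}
  V34: {f} {n}
C dims 20,8; δ0: rk 8, SNF 1^8
Ȟ^0: (20−8)−0=12 ⇒ Z^12
Ȟ^1: (8−0)−8=0 ⇒ 0
Ȟ^2: (0−0)−0=0 ⇒ 0

Ȟ^0(U;F) ≅ Z^12; Ȟ^1(U;F) ≅ 0; Ȟ^2(U;F) ≅ 0


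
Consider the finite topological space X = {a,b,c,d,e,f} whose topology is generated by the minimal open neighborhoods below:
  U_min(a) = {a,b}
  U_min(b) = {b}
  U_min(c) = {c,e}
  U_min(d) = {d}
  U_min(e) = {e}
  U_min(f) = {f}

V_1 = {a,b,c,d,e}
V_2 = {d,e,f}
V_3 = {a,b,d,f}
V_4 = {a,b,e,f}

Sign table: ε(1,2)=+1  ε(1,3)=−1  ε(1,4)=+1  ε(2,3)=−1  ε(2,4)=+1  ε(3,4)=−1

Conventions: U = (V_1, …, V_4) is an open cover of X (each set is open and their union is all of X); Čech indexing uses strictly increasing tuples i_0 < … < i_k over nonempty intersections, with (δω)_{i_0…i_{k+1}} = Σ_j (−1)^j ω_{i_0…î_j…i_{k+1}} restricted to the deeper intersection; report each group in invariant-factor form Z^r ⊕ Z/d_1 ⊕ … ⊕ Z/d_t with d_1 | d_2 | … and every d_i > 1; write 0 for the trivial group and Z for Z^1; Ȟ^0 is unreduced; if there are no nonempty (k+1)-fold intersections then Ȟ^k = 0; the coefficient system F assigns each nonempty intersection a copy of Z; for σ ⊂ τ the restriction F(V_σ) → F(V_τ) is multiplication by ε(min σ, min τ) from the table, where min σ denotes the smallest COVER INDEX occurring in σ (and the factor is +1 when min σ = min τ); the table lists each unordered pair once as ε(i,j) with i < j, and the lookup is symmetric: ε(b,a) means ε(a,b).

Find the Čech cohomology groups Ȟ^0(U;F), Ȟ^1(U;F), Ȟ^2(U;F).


intersection data:
  V12={d,e} V13={a,b,d} V14={a,b,e} V23={d,f} V24={e,f} V34={a,b,f}
  V123={d} V124={e} V134={a,b} V234={f}
C dims 4,6,4; δ0: rk 3, SNF 1^3; δ1: rk 3, SNF 1^3
Ȟ^0 = (4 − 3) − 0 = 1, so Ȟ^0 ≅ Z
Ȟ^1 = (6 − 3) − 3 = 0, so Ȟ^1 ≅ 0
Ȟ^2 = (4 − 0) − 3 = 1, so Ȟ^2 ≅ Z

Ȟ^0(U;F) ≅ Z, Ȟ^1(U;F) ≅ 0 and Ȟ^2(U;F) ≅ Z


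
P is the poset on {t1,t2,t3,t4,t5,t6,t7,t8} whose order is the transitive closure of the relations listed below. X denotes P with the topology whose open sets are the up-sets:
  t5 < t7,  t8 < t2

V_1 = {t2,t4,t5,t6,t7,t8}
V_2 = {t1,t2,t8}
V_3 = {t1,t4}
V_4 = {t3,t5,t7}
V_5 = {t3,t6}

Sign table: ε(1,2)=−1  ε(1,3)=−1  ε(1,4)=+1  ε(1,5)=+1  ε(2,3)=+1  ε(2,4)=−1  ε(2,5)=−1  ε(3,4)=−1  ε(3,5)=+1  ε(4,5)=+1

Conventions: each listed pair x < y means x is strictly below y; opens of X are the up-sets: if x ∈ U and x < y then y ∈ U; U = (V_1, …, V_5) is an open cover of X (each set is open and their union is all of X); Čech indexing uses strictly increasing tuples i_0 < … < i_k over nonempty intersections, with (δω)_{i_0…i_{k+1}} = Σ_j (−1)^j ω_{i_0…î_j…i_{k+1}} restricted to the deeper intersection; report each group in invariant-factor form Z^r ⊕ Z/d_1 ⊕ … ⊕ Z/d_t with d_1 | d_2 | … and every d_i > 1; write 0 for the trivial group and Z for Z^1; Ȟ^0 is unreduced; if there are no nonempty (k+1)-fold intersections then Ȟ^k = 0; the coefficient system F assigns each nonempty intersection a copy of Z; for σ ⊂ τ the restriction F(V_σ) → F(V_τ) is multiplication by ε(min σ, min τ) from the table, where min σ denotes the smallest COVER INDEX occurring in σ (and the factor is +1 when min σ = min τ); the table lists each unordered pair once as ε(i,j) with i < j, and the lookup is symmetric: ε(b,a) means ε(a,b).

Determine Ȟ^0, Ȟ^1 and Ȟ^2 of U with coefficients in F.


nonempty intersections:
  V12={t2,t8} V13={t4} V14={t5,t7} V15={t6} V23={t1} V45={t3}
C dims 5,6; δ0: rk 4, SNF 1^4
Ȟ^0: (5−4)−0=1 ⇒ Z
Ȟ^1: (6−0)−4=2 ⇒ Z^2
Ȟ^2: (0−0)−0=0 ⇒ 0

Ȟ^0 = Z,  Ȟ^1 = Z^2,  Ȟ^2 = 0


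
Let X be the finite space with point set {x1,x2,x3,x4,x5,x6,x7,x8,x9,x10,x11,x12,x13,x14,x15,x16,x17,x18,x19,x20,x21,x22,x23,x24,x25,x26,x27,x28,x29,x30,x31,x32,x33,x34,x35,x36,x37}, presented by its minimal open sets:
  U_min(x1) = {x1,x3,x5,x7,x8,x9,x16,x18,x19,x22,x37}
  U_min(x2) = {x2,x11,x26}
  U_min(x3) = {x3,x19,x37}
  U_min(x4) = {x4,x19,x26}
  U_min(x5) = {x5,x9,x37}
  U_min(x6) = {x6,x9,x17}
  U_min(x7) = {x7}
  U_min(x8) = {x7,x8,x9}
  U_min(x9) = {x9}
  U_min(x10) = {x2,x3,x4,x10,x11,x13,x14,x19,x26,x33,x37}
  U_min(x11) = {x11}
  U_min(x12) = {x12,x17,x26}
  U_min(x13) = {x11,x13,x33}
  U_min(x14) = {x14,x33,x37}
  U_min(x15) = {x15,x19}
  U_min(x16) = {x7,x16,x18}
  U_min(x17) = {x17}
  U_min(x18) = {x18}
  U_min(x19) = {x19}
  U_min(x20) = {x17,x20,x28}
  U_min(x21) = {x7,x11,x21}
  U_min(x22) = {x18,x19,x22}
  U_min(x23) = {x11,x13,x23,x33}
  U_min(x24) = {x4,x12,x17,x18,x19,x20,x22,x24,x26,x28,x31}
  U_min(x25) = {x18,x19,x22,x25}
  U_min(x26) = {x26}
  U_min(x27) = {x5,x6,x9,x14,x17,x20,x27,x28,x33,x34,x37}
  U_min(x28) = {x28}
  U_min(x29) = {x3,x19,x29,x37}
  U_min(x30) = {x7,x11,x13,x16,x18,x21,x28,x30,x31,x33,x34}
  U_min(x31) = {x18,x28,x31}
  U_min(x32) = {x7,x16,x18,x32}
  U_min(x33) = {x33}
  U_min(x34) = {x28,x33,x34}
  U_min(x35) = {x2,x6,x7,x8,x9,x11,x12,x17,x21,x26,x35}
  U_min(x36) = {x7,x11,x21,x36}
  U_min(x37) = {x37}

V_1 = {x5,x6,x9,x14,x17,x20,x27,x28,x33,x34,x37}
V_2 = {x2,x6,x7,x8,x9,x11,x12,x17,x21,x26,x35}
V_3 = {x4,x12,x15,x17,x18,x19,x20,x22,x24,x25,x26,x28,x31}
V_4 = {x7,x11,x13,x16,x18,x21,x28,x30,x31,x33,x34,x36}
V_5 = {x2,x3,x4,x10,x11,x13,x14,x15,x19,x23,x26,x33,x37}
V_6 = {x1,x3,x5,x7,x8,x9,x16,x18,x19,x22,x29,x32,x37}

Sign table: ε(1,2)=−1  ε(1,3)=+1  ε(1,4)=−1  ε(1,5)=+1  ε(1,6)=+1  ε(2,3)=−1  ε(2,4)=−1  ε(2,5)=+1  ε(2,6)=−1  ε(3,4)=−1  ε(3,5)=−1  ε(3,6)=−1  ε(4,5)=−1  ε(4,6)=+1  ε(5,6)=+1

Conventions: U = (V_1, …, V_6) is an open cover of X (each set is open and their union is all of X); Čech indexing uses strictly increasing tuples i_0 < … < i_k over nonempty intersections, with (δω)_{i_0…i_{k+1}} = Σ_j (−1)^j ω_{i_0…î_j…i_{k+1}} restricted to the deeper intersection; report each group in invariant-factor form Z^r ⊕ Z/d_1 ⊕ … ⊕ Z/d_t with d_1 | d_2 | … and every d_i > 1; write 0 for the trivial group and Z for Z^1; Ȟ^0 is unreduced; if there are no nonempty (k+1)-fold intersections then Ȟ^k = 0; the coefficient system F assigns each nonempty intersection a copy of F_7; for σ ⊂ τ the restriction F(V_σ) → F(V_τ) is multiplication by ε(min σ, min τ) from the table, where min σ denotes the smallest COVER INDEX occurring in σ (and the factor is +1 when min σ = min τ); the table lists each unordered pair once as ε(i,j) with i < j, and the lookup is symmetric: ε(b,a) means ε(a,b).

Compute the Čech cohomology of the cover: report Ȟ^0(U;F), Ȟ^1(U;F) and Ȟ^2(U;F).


Ȟ^0 ≅ 0, Ȟ^1 ≅ 0, Ȟ^2 ≅ Z/7

nerve simplices:
  V12={x6,x9,x17} V13={x17,x20,x28} V14={x28,x33,x34} V15={x14,x33,x37} V16={x5,x9,x37} V23={x12,x17,x26} V24={x7,x11,x21} V25={x2,x11,x26} V26={x7,x8,x9} V34={x18,x28,x31} V35={x4,x15,x19,x26} V36={x18,x19,x22} V45={x11,x13,x33} V46={x7,x16,x18} V56={x3,x19,x37}
  V123={x17} V126={x9} V134={x28} V145={x33} V156={x37} V235={x26} V245={x11} V246={x7} V346={x18} V356={x19}
C dims 6,15,10; δ0: rk_F7 6; δ1: rk_F7 9
degree 0: 6−6−0 = 0 → Ȟ^0 ≅ 0
degree 1: 15−9−6 = 0 → Ȟ^1 ≅ 0
degree 2: 10−0−9 = 1 → Ȟ^2 ≅ Z/7


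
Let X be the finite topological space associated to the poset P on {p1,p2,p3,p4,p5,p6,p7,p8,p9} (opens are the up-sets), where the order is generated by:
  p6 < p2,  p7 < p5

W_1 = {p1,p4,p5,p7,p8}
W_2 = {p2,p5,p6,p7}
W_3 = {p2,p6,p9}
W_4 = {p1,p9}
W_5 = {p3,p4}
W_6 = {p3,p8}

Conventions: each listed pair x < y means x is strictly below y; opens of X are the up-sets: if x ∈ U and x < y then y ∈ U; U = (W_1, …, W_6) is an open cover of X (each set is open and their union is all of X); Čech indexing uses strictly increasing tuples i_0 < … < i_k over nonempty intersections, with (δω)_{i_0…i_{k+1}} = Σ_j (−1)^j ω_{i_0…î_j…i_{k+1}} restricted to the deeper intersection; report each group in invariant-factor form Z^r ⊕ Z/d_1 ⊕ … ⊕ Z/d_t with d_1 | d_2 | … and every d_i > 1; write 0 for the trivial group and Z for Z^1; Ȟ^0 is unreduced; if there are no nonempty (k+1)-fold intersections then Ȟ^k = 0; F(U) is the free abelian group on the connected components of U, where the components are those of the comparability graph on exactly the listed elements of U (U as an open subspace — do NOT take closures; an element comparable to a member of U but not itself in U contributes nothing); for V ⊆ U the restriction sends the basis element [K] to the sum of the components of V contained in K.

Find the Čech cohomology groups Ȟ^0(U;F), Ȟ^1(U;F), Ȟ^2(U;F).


nerve simplices:
  W12={p5,p7} W14={p1} W15={p4} W16={p8} W23={p2,p6} W34={p9} W56={p3}
components per intersection:
  W1: {p1} {p4} {p5,p7} {p8}
  W2: {p2,p6} {p5,p7}
  W3: {p2,p6} {p9}
  W4: {p1} {p9}
  W5: {p3} {p4}
  W6: {p3} {p8}
  W12: {p5,p7}
  W14: {p1}
  W15: {p4}
  W16: {p8}
  W23: {p2,p6}
  W34: {p9}
  W56: {p3}
C dims 14,7; δ0: rk 7, SNF 1^7
degree 0: 14−7−0 = 7 → Ȟ^0 ≅ Z^7
degree 1: 7−0−7 = 0 → Ȟ^1 ≅ 0
degree 2: 0−0−0 = 0 → Ȟ^2 ≅ 0

Ȟ^0(U;F) ≅ Z^7; Ȟ^1(U;F) ≅ 0; Ȟ^2(U;F) ≅ 0


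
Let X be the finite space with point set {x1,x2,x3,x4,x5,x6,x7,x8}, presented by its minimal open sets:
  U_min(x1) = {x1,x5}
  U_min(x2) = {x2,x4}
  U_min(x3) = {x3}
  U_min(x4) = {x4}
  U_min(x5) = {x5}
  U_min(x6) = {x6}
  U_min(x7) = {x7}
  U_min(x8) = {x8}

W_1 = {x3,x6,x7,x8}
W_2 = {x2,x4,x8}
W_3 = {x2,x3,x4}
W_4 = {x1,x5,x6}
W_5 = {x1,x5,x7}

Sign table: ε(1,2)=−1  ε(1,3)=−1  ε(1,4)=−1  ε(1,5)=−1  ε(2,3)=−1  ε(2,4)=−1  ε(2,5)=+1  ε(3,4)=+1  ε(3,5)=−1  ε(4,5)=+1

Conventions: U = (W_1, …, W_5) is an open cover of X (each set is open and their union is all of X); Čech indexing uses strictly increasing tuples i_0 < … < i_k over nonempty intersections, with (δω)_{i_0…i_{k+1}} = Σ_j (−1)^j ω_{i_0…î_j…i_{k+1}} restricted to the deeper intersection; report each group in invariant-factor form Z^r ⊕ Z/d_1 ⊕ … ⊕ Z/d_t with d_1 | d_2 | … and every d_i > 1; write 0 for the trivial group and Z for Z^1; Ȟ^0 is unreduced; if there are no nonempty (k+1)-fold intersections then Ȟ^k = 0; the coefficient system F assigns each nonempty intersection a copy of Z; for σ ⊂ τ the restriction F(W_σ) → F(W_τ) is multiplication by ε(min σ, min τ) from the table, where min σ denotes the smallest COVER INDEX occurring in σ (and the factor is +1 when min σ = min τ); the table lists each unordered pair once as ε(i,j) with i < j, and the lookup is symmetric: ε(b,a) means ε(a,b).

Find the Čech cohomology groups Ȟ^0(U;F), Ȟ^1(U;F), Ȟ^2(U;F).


intersection data:
  W12={x8} W13={x3} W14={x6} W15={x7} W23={x2,x4} W45={x1,x5}
C dims 5,6; δ0: rk 5, SNF 1^4·2
Ȟ^0 = (5 − 5) − 0 = 0, so Ȟ^0 ≅ 0
Ȟ^1 = (6 − 0) − 5 = 1 plus torsion [2], so Ȟ^1 ≅ Z ⊕ Z/2
Ȟ^2 = (0 − 0) − 0 = 0, so Ȟ^2 ≅ 0

Ȟ^0 ≅ 0, Ȟ^1 ≅ Z ⊕ Z/2, Ȟ^2 ≅ 0
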